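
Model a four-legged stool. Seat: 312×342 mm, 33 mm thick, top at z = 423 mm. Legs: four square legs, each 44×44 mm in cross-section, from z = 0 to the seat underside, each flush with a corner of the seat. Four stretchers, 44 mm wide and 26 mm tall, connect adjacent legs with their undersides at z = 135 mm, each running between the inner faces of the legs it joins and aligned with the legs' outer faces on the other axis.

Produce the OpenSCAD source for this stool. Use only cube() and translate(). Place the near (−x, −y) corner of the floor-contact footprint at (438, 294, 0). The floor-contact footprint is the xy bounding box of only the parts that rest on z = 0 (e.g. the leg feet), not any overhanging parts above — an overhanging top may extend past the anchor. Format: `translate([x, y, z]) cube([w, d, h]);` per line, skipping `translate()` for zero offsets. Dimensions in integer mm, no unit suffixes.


// leg_h = 423 - 33 = 390
// stretcher span = 312 - 2*44 = 224
translate([438, 294, 390]) cube([312, 342, 33]);
translate([438, 294, 0]) cube([44, 44, 390]);
translate([706, 294, 0]) cube([44, 44, 390]);
translate([438, 592, 0]) cube([44, 44, 390]);
translate([706, 592, 0]) cube([44, 44, 390]);
translate([482, 294, 135]) cube([224, 44, 26]);
translate([482, 592, 135]) cube([224, 44, 26]);
translate([438, 338, 135]) cube([44, 254, 26]);
translate([706, 338, 135]) cube([44, 254, 26]);


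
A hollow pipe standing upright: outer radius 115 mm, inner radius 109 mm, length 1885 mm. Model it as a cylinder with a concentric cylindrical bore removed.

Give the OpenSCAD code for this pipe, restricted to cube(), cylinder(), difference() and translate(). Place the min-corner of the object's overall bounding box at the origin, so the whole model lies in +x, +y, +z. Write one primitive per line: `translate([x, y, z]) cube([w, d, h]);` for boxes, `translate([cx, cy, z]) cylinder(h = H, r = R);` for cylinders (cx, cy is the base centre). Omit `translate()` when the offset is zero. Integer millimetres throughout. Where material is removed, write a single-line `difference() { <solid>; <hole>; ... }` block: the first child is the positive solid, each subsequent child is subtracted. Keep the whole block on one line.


difference() { translate([115, 115, 0]) cylinder(h = 1885, r = 115); translate([115, 115, 0]) cylinder(h = 1885, r = 109); }


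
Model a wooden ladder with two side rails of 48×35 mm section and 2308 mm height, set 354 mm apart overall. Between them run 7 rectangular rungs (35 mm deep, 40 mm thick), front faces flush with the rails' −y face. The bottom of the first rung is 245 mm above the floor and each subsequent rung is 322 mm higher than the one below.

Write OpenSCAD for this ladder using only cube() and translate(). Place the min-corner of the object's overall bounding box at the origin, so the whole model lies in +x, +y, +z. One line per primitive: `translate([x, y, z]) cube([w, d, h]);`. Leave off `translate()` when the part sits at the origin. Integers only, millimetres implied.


cube([48, 35, 2308]);
translate([306, 0, 0]) cube([48, 35, 2308]);
translate([48, 0, 245]) cube([258, 35, 40]);
translate([48, 0, 567]) cube([258, 35, 40]);
translate([48, 0, 889]) cube([258, 35, 40]);
translate([48, 0, 1211]) cube([258, 35, 40]);
translate([48, 0, 1533]) cube([258, 35, 40]);
translate([48, 0, 1855]) cube([258, 35, 40]);
translate([48, 0, 2177]) cube([258, 35, 40]);


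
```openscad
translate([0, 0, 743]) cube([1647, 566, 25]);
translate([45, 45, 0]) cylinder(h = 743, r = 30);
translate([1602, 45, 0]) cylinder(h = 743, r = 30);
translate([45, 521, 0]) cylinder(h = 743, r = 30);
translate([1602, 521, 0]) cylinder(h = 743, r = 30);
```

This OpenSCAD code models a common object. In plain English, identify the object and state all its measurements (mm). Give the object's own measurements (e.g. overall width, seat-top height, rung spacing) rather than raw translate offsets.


A table: top 1647 mm (x) × 566 mm (y), 25 mm thick, upper face at z = 768 mm, on four round legs of 60 mm diameter, each leg's bounding box inset 15 mm from the nearest pair of top edges from z = 0 to the bottom of the top.


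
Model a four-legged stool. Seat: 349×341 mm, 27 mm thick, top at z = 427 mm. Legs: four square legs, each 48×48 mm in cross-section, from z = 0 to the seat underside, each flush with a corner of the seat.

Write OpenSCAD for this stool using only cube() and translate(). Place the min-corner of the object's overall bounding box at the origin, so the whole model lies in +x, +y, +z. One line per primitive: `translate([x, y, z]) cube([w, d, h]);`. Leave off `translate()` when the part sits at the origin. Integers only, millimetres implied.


translate([0, 0, 400]) cube([349, 341, 27]);
cube([48, 48, 400]);
translate([301, 0, 0]) cube([48, 48, 400]);
translate([0, 293, 0]) cube([48, 48, 400]);
translate([301, 293, 0]) cube([48, 48, 400]);


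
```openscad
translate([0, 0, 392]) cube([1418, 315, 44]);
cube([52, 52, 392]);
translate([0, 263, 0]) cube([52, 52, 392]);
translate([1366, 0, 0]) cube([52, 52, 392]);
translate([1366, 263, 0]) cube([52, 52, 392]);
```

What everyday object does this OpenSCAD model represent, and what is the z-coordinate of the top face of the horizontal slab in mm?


A bench. The seat-top height is 436 mm.

A long slab on four corner posts — a bench. The slab sits at z = 392 with thickness 44, so the top is 392 + 44 = 436 mm.


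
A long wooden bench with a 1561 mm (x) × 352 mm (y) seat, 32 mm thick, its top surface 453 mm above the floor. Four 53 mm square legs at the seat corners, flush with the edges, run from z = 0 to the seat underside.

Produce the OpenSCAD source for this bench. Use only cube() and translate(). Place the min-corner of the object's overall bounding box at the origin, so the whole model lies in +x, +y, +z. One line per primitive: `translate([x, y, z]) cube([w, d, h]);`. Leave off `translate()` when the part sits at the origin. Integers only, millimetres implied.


translate([0, 0, 421]) cube([1561, 352, 32]);
cube([53, 53, 421]);
translate([0, 299, 0]) cube([53, 53, 421]);
translate([1508, 0, 0]) cube([53, 53, 421]);
translate([1508, 299, 0]) cube([53, 53, 421]);


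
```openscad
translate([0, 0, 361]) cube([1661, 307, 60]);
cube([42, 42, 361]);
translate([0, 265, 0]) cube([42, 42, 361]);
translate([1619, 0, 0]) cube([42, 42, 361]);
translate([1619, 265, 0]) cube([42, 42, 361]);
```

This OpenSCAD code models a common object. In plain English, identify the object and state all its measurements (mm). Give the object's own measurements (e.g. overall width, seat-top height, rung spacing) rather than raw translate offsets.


A long wooden bench with a 1661 mm (x) × 307 mm (y) seat, 60 mm thick, its top surface 421 mm above the floor. Four 42 mm square legs at the seat corners, flush with the edges, run from z = 0 to the seat underside.


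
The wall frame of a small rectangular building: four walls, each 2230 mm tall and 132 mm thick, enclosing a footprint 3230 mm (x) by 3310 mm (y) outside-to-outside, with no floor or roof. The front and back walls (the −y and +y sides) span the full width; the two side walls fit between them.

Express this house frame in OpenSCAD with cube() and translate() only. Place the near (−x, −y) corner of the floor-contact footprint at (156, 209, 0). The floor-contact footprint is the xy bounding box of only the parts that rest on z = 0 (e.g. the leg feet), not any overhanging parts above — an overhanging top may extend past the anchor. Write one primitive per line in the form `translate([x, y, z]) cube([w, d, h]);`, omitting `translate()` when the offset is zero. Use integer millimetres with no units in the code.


translate([156, 209, 0]) cube([3230, 132, 2230]);
translate([156, 3387, 0]) cube([3230, 132, 2230]);
translate([156, 341, 0]) cube([132, 3046, 2230]);
translate([3254, 341, 0]) cube([132, 3046, 2230]);


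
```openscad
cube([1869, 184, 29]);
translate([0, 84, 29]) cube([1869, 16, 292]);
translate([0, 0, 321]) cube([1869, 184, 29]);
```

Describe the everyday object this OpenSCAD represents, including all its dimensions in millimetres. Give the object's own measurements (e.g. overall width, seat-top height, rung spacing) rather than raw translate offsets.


An I-beam lying along x, 1869 mm long. Overall section height 350 mm. Two flanges 184 mm wide (y) and 29 mm thick, one on the floor and one at the top; a web 16 mm thick runs between them, centred on the flange width.


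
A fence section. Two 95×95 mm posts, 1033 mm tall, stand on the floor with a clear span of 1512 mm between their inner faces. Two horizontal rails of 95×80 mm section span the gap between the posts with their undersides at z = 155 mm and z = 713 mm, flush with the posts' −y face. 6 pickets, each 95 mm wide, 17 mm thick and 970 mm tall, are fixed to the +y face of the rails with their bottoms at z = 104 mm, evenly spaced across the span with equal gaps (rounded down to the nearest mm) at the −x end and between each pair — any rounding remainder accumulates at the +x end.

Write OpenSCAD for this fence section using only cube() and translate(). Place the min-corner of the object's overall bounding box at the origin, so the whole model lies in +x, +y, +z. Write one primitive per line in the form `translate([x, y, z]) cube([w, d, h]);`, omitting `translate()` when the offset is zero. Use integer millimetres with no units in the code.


cube([95, 95, 1033]);
translate([1607, 0, 0]) cube([95, 95, 1033]);
translate([95, 0, 155]) cube([1512, 95, 80]);
translate([95, 0, 713]) cube([1512, 95, 80]);
translate([229, 95, 104]) cube([95, 17, 970]);
translate([458, 95, 104]) cube([95, 17, 970]);
translate([687, 95, 104]) cube([95, 17, 970]);
translate([916, 95, 104]) cube([95, 17, 970]);
translate([1145, 95, 104]) cube([95, 17, 970]);
translate([1374, 95, 104]) cube([95, 17, 970]);


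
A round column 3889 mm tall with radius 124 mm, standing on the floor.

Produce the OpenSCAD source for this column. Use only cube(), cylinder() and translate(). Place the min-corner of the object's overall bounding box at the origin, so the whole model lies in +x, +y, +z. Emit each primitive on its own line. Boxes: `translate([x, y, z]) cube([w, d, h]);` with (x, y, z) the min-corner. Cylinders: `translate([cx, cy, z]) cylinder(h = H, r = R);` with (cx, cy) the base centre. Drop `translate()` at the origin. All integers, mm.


translate([124, 124, 0]) cylinder(h = 3889, r = 124);


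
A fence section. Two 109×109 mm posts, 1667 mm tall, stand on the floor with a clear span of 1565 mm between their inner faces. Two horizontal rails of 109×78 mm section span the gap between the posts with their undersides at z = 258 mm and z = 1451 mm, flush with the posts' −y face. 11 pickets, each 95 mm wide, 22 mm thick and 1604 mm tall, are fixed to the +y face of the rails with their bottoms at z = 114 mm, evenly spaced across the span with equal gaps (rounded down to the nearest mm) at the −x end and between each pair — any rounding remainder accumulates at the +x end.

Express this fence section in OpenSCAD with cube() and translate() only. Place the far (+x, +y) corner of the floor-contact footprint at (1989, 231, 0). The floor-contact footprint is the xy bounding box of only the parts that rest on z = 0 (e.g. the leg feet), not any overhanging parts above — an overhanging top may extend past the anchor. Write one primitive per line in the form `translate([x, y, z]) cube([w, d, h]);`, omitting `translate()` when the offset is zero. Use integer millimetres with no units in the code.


translate([206, 122, 0]) cube([109, 109, 1667]);
translate([1880, 122, 0]) cube([109, 109, 1667]);
translate([315, 122, 258]) cube([1565, 109, 78]);
translate([315, 122, 1451]) cube([1565, 109, 78]);
translate([358, 231, 114]) cube([95, 22, 1604]);
translate([496, 231, 114]) cube([95, 22, 1604]);
translate([634, 231, 114]) cube([95, 22, 1604]);
translate([772, 231, 114]) cube([95, 22, 1604]);
translate([910, 231, 114]) cube([95, 22, 1604]);
translate([1048, 231, 114]) cube([95, 22, 1604]);
translate([1186, 231, 114]) cube([95, 22, 1604]);
translate([1324, 231, 114]) cube([95, 22, 1604]);
translate([1462, 231, 114]) cube([95, 22, 1604]);
translate([1600, 231, 114]) cube([95, 22, 1604]);
translate([1738, 231, 114]) cube([95, 22, 1604]);


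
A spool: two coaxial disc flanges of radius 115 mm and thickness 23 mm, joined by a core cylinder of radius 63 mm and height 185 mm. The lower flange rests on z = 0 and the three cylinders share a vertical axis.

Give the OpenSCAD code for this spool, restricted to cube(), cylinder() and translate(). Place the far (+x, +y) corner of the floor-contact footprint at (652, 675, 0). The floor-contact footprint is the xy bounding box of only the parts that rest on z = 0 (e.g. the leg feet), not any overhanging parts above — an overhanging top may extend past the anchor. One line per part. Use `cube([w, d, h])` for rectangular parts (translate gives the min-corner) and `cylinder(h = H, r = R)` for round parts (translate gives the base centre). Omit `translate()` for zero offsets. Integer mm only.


translate([537, 560, 0]) cylinder(h = 23, r = 115);
translate([537, 560, 23]) cylinder(h = 185, r = 63);
translate([537, 560, 208]) cylinder(h = 23, r = 115);


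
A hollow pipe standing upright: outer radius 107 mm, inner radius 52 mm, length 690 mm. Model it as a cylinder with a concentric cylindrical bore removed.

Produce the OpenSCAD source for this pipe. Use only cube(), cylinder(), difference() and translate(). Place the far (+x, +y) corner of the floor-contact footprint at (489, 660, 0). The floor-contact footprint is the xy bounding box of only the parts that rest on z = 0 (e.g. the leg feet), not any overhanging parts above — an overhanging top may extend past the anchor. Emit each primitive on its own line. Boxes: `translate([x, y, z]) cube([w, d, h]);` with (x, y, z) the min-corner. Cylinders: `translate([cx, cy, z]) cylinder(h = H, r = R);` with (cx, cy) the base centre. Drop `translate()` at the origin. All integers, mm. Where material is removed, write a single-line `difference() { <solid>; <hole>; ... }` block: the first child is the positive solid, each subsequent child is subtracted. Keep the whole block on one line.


difference() { translate([382, 553, 0]) cylinder(h = 690, r = 107); translate([382, 553, 0]) cylinder(h = 690, r = 52); }


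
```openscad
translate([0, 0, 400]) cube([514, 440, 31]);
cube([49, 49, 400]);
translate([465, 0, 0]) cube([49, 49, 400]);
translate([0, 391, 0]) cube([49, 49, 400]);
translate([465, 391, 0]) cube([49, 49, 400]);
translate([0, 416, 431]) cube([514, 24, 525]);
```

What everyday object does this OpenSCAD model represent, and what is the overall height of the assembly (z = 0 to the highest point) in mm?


A chair. The overall height is 956 mm.

A slab on four corner posts with a tall panel at the back — a chair. The seat slab sits at z = 400 with thickness 31, and the 525 mm backrest starts at the seat top, so the overall height is 400 + 31 + 525 = 956 mm.


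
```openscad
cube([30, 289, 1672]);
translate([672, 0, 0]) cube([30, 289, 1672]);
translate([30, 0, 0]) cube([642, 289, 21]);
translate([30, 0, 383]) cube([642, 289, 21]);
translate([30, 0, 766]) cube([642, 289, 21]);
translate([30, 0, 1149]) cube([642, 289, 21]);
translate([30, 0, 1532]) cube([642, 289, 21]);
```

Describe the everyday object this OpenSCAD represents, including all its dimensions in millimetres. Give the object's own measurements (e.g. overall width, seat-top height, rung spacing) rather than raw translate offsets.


An open bookshelf. Two side panels, each 30 mm thick, 289 mm deep and 1672 mm tall, stand 702 mm apart (outside-to-outside). Between them sit 5 shelves, each 21 mm thick and 289 mm deep, spanning the full gap between the sides. The bottom shelf rests on the floor (its underside at z = 0) and the clear gap between one shelf's top and the next shelf's underside is 362 mm.


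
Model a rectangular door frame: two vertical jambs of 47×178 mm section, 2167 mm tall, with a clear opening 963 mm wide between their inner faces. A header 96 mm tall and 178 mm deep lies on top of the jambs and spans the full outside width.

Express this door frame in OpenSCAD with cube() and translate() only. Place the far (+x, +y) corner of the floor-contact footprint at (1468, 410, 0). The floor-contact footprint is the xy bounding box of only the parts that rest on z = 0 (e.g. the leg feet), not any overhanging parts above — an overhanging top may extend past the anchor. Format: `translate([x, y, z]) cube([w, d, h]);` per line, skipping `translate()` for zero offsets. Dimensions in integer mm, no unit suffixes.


translate([411, 232, 0]) cube([47, 178, 2167]);
translate([1421, 232, 0]) cube([47, 178, 2167]);
translate([411, 232, 2167]) cube([1057, 178, 96]);


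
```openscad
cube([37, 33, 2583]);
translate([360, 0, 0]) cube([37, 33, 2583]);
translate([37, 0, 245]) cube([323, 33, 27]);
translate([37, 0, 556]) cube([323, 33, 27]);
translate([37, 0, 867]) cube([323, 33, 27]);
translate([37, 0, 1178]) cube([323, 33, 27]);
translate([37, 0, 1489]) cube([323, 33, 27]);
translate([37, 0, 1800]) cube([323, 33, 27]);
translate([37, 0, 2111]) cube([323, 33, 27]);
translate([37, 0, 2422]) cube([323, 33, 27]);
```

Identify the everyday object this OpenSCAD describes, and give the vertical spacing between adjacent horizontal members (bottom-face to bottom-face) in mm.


A ladder. The rung spacing is 311 mm.

Two tall 37×33 posts with 8 short bars between them — a ladder. Adjacent rungs sit at z = 245 and z = 556, so the spacing is 556 − 245 = 311 mm.


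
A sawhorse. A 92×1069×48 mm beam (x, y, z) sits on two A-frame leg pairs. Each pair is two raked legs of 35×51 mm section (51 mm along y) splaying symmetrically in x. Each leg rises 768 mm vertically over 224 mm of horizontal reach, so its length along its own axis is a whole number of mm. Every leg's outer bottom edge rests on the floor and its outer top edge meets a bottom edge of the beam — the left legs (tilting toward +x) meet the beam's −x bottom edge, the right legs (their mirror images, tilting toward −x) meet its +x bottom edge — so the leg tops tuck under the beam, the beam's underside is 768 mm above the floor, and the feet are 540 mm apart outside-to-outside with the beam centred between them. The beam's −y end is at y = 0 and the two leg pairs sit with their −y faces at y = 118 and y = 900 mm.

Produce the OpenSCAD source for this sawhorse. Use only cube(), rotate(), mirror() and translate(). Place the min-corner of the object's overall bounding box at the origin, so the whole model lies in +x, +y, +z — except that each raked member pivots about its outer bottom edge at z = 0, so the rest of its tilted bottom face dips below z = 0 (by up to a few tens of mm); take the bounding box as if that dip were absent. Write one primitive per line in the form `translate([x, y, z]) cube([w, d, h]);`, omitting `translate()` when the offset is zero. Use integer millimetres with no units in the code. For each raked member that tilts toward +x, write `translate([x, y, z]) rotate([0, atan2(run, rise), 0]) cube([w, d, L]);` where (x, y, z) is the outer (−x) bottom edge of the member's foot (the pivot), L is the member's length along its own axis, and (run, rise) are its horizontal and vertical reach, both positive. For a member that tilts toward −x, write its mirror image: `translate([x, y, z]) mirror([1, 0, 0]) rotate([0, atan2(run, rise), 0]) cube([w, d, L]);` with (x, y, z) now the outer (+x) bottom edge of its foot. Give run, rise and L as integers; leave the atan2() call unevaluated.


translate([224, 0, 768]) cube([92, 1069, 48]);
translate([0, 118, 0]) rotate([0, atan2(224, 768), 0]) cube([35, 51, 800]);
translate([540, 118, 0]) mirror([1, 0, 0]) rotate([0, atan2(224, 768), 0]) cube([35, 51, 800]);
translate([0, 900, 0]) rotate([0, atan2(224, 768), 0]) cube([35, 51, 800]);
translate([540, 900, 0]) mirror([1, 0, 0]) rotate([0, atan2(224, 768), 0]) cube([35, 51, 800]);


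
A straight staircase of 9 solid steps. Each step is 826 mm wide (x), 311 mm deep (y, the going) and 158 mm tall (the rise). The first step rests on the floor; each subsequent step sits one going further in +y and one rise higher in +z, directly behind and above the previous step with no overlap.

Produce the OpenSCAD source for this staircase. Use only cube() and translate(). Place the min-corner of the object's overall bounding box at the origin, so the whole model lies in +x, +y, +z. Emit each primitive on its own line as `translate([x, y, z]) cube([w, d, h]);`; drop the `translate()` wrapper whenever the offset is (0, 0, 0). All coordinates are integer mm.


cube([826, 311, 158]);
translate([0, 311, 158]) cube([826, 311, 158]);
translate([0, 622, 316]) cube([826, 311, 158]);
translate([0, 933, 474]) cube([826, 311, 158]);
translate([0, 1244, 632]) cube([826, 311, 158]);
translate([0, 1555, 790]) cube([826, 311, 158]);
translate([0, 1866, 948]) cube([826, 311, 158]);
translate([0, 2177, 1106]) cube([826, 311, 158]);
translate([0, 2488, 1264]) cube([826, 311, 158]);


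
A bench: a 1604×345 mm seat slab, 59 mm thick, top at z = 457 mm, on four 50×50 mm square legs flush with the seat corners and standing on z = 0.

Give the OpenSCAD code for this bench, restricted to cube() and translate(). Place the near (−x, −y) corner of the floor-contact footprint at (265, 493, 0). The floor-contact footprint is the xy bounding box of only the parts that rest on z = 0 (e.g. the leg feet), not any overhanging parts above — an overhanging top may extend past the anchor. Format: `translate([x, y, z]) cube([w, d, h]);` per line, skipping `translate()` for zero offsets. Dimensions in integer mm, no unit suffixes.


translate([265, 493, 398]) cube([1604, 345, 59]);
translate([265, 493, 0]) cube([50, 50, 398]);
translate([265, 788, 0]) cube([50, 50, 398]);
translate([1819, 493, 0]) cube([50, 50, 398]);
translate([1819, 788, 0]) cube([50, 50, 398]);


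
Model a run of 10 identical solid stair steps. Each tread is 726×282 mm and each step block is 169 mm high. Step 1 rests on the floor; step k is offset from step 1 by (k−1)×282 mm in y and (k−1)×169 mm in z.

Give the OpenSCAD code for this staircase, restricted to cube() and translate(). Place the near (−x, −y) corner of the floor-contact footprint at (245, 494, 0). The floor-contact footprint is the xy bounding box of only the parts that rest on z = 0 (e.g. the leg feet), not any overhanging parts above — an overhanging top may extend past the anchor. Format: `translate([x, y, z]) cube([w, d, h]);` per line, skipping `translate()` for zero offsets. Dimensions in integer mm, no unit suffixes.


translate([245, 494, 0]) cube([726, 282, 169]);
translate([245, 776, 169]) cube([726, 282, 169]);
translate([245, 1058, 338]) cube([726, 282, 169]);
translate([245, 1340, 507]) cube([726, 282, 169]);
translate([245, 1622, 676]) cube([726, 282, 169]);
translate([245, 1904, 845]) cube([726, 282, 169]);
translate([245, 2186, 1014]) cube([726, 282, 169]);
translate([245, 2468, 1183]) cube([726, 282, 169]);
translate([245, 2750, 1352]) cube([726, 282, 169]);
translate([245, 3032, 1521]) cube([726, 282, 169]);


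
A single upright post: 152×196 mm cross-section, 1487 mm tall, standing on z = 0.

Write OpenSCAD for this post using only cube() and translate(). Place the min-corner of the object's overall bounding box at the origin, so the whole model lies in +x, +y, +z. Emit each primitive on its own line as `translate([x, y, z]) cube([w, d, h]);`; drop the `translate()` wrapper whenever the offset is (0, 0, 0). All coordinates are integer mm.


cube([152, 196, 1487]);


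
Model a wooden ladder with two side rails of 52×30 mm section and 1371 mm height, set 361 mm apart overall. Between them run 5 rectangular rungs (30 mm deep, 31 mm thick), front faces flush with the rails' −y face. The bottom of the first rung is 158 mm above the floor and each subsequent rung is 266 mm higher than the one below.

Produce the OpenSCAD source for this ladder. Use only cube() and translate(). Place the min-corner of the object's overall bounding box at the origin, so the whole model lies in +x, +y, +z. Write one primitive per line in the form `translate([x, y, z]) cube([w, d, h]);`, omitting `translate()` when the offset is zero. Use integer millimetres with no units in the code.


// rung span = 361 - 2*52 = 257
// rung[k] z = 158 + k*266
cube([52, 30, 1371]);
translate([309, 0, 0]) cube([52, 30, 1371]);
translate([52, 0, 158]) cube([257, 30, 31]);
translate([52, 0, 424]) cube([257, 30, 31]);
translate([52, 0, 690]) cube([257, 30, 31]);
translate([52, 0, 956]) cube([257, 30, 31]);
translate([52, 0, 1222]) cube([257, 30, 31]);


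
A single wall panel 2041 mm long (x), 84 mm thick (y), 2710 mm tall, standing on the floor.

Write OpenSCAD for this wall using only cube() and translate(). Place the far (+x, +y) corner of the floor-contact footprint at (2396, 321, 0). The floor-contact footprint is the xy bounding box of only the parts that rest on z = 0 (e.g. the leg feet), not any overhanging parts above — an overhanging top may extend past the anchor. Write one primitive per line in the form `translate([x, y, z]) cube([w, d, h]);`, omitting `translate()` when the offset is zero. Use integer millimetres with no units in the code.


translate([355, 237, 0]) cube([2041, 84, 2710]);


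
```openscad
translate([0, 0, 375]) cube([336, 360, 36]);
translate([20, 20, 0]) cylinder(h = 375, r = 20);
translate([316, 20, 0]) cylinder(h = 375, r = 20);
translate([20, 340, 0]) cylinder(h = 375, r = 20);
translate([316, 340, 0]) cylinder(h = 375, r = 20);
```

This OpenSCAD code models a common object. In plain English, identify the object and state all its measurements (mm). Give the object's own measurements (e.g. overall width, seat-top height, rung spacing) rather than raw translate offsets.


A simple wooden stool: a rectangular seat 336 mm (x) by 360 mm (y), 36 mm thick, top face at z = 411 mm, on four round legs, each 40 mm in diameter. The legs rest on z = 0, each leg's axis is inset half a diameter from the nearest pair of seat edges (so the leg's bounding box is flush with the corner).


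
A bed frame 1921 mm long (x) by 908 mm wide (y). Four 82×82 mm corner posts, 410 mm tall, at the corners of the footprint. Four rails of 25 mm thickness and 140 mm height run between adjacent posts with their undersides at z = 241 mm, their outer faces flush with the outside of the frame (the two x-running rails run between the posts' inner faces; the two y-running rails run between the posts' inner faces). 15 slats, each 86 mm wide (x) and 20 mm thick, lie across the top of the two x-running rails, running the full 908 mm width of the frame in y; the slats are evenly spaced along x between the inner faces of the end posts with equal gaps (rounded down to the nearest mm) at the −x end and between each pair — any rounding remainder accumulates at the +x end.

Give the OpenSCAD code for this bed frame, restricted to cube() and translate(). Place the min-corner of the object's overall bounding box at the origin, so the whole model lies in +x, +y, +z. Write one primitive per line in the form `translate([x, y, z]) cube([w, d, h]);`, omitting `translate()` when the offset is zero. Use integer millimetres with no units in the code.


cube([82, 82, 410]);
translate([0, 826, 0]) cube([82, 82, 410]);
translate([1839, 0, 0]) cube([82, 82, 410]);
translate([1839, 826, 0]) cube([82, 82, 410]);
translate([82, 0, 241]) cube([1757, 25, 140]);
translate([82, 883, 241]) cube([1757, 25, 140]);
translate([0, 82, 241]) cube([25, 744, 140]);
translate([1896, 82, 241]) cube([25, 744, 140]);
translate([111, 0, 381]) cube([86, 908, 20]);
translate([226, 0, 381]) cube([86, 908, 20]);
translate([341, 0, 381]) cube([86, 908, 20]);
translate([456, 0, 381]) cube([86, 908, 20]);
translate([571, 0, 381]) cube([86, 908, 20]);
translate([686, 0, 381]) cube([86, 908, 20]);
translate([801, 0, 381]) cube([86, 908, 20]);
translate([916, 0, 381]) cube([86, 908, 20]);
translate([1031, 0, 381]) cube([86, 908, 20]);
translate([1146, 0, 381]) cube([86, 908, 20]);
translate([1261, 0, 381]) cube([86, 908, 20]);
translate([1376, 0, 381]) cube([86, 908, 20]);
translate([1491, 0, 381]) cube([86, 908, 20]);
translate([1606, 0, 381]) cube([86, 908, 20]);
translate([1721, 0, 381]) cube([86, 908, 20]);


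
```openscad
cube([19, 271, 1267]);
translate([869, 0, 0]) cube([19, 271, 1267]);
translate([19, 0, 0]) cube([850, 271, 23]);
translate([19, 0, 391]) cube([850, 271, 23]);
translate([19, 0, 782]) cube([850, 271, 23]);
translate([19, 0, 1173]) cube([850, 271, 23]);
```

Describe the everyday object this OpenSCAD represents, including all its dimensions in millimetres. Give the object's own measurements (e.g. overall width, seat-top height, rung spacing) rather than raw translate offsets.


An open bookshelf. Two side panels, each 19 mm thick, 271 mm deep and 1267 mm tall, stand 888 mm apart (outside-to-outside). Between them sit 4 shelves, each 23 mm thick and 271 mm deep, spanning the full gap between the sides. The bottom shelf rests on the floor (its underside at z = 0) and the clear gap between one shelf's top and the next shelf's underside is 368 mm.


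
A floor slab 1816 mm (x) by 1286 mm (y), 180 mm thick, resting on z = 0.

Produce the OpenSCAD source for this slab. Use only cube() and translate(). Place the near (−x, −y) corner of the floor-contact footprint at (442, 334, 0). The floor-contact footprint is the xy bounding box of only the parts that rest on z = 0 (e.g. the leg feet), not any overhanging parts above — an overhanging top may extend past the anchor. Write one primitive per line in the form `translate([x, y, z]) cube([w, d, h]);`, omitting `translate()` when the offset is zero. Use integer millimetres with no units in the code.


translate([442, 334, 0]) cube([1816, 1286, 180]);


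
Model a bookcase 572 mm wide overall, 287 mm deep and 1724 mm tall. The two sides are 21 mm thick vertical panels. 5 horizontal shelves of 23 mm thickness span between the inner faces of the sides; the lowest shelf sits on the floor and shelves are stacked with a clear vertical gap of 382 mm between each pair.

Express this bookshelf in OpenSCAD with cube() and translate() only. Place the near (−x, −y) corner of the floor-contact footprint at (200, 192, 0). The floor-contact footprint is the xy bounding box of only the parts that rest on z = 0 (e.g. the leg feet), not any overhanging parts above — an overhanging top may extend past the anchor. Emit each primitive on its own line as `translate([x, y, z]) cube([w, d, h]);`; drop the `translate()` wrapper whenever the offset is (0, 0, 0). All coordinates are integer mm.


translate([200, 192, 0]) cube([21, 287, 1724]);
translate([751, 192, 0]) cube([21, 287, 1724]);
translate([221, 192, 0]) cube([530, 287, 23]);
translate([221, 192, 405]) cube([530, 287, 23]);
translate([221, 192, 810]) cube([530, 287, 23]);
translate([221, 192, 1215]) cube([530, 287, 23]);
translate([221, 192, 1620]) cube([530, 287, 23]);


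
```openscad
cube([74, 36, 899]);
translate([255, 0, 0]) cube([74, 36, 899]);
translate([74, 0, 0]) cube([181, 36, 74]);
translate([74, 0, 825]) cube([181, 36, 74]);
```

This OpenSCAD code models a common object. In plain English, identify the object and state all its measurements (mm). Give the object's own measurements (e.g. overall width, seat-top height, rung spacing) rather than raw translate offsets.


A rectangular picture frame lying in the x–z plane (depth along y). The opening is 181 mm wide (x) by 751 mm tall (z), surrounded by a border 74 mm wide on all four sides. The frame is 36 mm deep and is made of two full-height vertical stiles with two horizontal rails fitted between them.


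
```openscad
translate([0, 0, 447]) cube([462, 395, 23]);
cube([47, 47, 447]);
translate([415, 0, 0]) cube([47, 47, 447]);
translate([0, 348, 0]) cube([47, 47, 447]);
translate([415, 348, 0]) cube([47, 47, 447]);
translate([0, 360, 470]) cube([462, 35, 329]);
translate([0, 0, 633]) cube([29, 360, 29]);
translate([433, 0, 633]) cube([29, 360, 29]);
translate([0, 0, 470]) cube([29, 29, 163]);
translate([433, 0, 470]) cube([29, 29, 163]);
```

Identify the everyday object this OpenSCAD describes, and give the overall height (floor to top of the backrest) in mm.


A chair. The overall height is 799 mm.

A slab on four corner posts with a tall panel at the back — a chair. The seat slab sits at z = 447 with thickness 23, and the 329 mm backrest starts at the seat top, so the overall height is 447 + 23 + 329 = 799 mm.


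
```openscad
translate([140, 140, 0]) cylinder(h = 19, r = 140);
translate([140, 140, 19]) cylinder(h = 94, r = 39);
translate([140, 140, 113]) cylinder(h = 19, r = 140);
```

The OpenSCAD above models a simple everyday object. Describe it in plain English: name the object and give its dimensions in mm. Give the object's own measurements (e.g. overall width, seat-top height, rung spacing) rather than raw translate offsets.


A spool: two coaxial disc flanges of radius 140 mm and thickness 19 mm, joined by a core cylinder of radius 39 mm and height 94 mm. The lower flange rests on z = 0 and the three cylinders share a vertical axis.


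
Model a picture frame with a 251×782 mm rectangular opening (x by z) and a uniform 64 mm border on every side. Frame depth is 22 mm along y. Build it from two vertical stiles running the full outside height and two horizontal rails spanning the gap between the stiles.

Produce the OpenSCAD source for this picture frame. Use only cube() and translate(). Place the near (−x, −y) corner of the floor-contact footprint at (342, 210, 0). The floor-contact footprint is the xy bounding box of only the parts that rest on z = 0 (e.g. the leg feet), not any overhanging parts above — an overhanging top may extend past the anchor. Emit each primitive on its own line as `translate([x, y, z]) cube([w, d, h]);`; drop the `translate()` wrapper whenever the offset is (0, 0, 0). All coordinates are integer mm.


translate([342, 210, 0]) cube([64, 22, 910]);
translate([657, 210, 0]) cube([64, 22, 910]);
translate([406, 210, 0]) cube([251, 22, 64]);
translate([406, 210, 846]) cube([251, 22, 64]);


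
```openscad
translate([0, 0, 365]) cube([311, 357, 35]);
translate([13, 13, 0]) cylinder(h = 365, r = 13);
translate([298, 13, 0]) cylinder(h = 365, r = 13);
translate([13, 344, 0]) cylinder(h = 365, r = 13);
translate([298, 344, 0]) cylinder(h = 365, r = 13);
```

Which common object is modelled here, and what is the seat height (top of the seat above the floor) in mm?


A stool. The seat height is 400 mm.

A 311×357×35 slab at z = 365 on four corner cylinders — a stool. The seat top is 365 + 35 = 400 mm.


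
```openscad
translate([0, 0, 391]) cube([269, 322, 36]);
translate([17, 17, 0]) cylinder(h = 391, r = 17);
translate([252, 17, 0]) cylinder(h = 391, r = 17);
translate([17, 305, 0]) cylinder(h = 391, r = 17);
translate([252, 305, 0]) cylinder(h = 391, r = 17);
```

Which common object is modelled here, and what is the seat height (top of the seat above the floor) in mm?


A stool. The seat height is 427 mm.

A 269×322×36 slab at z = 391 on four corner cylinders — a stool. The seat top is 391 + 36 = 427 mm.


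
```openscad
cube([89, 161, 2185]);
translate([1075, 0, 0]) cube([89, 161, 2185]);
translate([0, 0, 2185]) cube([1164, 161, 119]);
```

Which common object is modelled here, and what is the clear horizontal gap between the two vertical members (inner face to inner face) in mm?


A door frame. The clear opening width is 986 mm.

Two 2185 mm tall posts with a header on top — a door frame. The left jamb is 89 mm wide at x = 0; the right jamb starts at x = 1075. The clear opening is 1075 − 89 = 986 mm.


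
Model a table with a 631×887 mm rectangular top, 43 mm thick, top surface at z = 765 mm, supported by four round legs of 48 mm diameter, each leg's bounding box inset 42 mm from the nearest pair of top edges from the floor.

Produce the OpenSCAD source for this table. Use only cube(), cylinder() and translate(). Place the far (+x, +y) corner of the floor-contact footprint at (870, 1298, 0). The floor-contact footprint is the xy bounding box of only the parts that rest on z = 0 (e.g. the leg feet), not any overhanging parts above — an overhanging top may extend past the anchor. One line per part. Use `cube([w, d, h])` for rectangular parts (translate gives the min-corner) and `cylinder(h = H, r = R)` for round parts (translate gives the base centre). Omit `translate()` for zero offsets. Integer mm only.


translate([281, 453, 722]) cube([631, 887, 43]);
translate([347, 519, 0]) cylinder(h = 722, r = 24);
translate([846, 519, 0]) cylinder(h = 722, r = 24);
translate([347, 1274, 0]) cylinder(h = 722, r = 24);
translate([846, 1274, 0]) cylinder(h = 722, r = 24);


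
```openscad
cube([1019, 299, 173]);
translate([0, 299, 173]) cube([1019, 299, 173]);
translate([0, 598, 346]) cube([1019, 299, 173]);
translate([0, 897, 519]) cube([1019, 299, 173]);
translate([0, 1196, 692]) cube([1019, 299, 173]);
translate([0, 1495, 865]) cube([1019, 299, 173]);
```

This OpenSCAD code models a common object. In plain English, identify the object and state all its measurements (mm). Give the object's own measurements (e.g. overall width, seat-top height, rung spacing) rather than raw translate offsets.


A straight staircase of 6 solid steps. Each step is 1019 mm wide (x), 299 mm deep (y, the going) and 173 mm tall (the rise). The first step rests on the floor; each subsequent step sits one going further in +y and one rise higher in +z, directly behind and above the previous step with no overlap.


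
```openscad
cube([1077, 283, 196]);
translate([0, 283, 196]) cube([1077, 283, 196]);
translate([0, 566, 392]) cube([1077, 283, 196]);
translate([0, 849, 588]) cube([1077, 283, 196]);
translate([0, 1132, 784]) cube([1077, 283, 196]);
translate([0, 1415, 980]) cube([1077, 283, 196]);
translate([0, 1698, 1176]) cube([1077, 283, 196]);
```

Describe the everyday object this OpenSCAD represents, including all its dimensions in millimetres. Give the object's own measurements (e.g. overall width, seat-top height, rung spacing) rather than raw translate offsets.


A straight staircase of 7 solid steps. Each step is 1077 mm wide (x), 283 mm deep (y, the going) and 196 mm tall (the rise). The first step rests on the floor; each subsequent step sits one going further in +y and one rise higher in +z, directly behind and above the previous step with no overlap.


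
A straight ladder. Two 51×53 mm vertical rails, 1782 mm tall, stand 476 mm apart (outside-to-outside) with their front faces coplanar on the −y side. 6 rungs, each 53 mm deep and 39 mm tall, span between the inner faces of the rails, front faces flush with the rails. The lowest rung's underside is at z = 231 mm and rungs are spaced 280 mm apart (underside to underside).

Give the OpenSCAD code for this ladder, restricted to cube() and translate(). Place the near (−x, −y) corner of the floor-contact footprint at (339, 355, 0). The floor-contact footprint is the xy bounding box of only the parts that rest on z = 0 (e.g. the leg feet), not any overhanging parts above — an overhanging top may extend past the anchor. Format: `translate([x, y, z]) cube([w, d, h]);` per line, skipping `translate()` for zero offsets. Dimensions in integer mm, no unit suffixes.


translate([339, 355, 0]) cube([51, 53, 1782]);
translate([764, 355, 0]) cube([51, 53, 1782]);
translate([390, 355, 231]) cube([374, 53, 39]);
translate([390, 355, 511]) cube([374, 53, 39]);
translate([390, 355, 791]) cube([374, 53, 39]);
translate([390, 355, 1071]) cube([374, 53, 39]);
translate([390, 355, 1351]) cube([374, 53, 39]);
translate([390, 355, 1631]) cube([374, 53, 39]);


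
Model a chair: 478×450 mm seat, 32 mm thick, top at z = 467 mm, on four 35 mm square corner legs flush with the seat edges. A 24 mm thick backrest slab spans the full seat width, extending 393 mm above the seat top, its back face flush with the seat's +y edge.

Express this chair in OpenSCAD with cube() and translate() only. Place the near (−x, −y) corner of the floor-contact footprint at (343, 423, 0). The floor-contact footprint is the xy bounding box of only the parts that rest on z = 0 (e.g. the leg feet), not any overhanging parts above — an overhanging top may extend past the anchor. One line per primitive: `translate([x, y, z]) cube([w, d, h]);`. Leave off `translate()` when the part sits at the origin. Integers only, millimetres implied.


translate([343, 423, 435]) cube([478, 450, 32]);
translate([343, 423, 0]) cube([35, 35, 435]);
translate([786, 423, 0]) cube([35, 35, 435]);
translate([343, 838, 0]) cube([35, 35, 435]);
translate([786, 838, 0]) cube([35, 35, 435]);
translate([343, 849, 467]) cube([478, 24, 393]);
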